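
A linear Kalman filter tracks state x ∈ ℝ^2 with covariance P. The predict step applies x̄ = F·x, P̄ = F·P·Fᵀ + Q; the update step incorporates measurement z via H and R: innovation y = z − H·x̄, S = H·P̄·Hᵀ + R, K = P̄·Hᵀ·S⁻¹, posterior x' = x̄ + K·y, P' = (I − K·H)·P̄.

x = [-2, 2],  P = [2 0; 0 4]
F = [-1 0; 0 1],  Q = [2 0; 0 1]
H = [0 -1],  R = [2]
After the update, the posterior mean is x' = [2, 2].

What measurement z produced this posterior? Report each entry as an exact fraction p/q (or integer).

z = [-2]

x̄ = F·x = [2, 2]
P̄ = F·P·Fᵀ + Q = [4 0; 0 5]
S = H·P̄·Hᵀ + R = [7]
K = P̄·Hᵀ·S⁻¹ = [0; -5/7]
x' − x̄ = [0, 0] = K·y
y = (KᵀK)⁻¹·Kᵀ·(x' − x̄) = [0]
z = y + H·x̄ = [0] + [-2] = [-2]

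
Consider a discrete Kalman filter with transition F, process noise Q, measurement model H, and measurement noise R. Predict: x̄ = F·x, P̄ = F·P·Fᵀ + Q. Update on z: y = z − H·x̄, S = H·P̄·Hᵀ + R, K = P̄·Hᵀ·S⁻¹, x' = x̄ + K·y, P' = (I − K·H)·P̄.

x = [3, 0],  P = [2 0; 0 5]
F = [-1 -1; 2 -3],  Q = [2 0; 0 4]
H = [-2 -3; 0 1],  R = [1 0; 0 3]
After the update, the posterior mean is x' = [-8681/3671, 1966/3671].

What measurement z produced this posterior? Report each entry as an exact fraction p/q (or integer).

z = [3, -1]

x̄ = F·x = [-3, 6]
P̄ = F·P·Fᵀ + Q = [9 11; 11 57]
S = H·P̄·Hᵀ + R = [682 -193; -193 60]
K = P̄·Hᵀ·S⁻¹ = [-937/3671 -2341/3671; -579/3671 1625/3671]
x' − x̄ = [2332/3671, -20060/3671] = K·y
y = (KᵀK)⁻¹·Kᵀ·(x' − x̄) = [15, -7]
z = y + H·x̄ = [15, -7] + [-12, 6] = [3, -1]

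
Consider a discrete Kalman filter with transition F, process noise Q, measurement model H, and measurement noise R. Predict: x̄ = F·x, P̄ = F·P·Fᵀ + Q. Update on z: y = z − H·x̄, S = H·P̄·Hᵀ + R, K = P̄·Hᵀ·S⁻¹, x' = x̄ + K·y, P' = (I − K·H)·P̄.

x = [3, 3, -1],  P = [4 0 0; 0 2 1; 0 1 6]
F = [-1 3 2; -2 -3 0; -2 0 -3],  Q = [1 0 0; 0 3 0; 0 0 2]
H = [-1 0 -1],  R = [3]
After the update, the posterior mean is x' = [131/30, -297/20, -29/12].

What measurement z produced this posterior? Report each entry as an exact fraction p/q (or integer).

x̄ = F·x = [4, -15, -3]
P̄ = F·P·Fᵀ + Q = [59 -16 -37; -16 37 25; -37 25 72]
S = H·P̄·Hᵀ + R = [60]
K = P̄·Hᵀ·S⁻¹ = [-11/30; -3/20; -7/12]
x' − x̄ = [11/30, 3/20, 7/12] = K·y
y = (KᵀK)⁻¹·Kᵀ·(x' − x̄) = [-1]
z = y + H·x̄ = [-1] + [-1] = [-2]

z = [-2]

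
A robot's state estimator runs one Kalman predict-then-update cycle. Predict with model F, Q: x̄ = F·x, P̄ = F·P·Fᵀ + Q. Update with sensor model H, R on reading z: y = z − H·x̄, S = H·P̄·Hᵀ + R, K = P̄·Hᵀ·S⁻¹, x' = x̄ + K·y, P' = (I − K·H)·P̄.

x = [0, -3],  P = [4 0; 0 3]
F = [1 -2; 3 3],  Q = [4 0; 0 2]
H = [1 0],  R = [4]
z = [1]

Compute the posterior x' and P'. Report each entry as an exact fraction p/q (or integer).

x' = [11/6, -31/4]
P' = [10/3 -1; -1 127/2]

x̄ = F·x = [6, -9]
P̄ = F·P·Fᵀ + Q = [20 -6; -6 65]
y = z − H·x̄ = [-5]
S = H·P̄·Hᵀ + R = [24]
K = P̄·Hᵀ·S⁻¹ = [5/6; -1/4]
x' = x̄ + K·y = [11/6, -31/4]
P' = (I − K·H)·P̄ = [10/3 -1; -1 127/2]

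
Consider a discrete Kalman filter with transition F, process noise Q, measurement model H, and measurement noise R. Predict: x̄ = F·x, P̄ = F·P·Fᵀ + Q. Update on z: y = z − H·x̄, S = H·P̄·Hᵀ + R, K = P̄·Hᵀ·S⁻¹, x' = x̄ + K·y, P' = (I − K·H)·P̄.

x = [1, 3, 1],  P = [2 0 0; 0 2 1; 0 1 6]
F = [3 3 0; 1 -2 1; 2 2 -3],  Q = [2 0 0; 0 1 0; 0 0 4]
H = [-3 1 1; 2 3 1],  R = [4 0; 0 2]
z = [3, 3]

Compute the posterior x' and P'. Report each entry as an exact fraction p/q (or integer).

x̄ = F·x = [12, -4, 5]
P̄ = F·P·Fᵀ + Q = [38 -3 15; -3 13 -14; 15 -14 62]
y = z − H·x̄ = [38, -14]
S = H·P̄·Hᵀ + R = [321 -177; -177 273]
K = P̄·Hᵀ·S⁻¹ = [-1111/4692 689/4692; 1849/18768 835/6256; 3223/18768 5527/18768]
x' = x̄ + K·y = [370/391, -4985/2346, 5789/782]
P' = (I − K·H)·P̄ = [2119/1173 -6093/1564 39263/4692; -6093/1564 181597/18768 -131183/6256; 39263/4692 -131183/6256 877597/18768]

x' = [370/391, -4985/2346, 5789/782]
P' = [2119/1173 -6093/1564 39263/4692; -6093/1564 181597/18768 -131183/6256; 39263/4692 -131183/6256 877597/18768]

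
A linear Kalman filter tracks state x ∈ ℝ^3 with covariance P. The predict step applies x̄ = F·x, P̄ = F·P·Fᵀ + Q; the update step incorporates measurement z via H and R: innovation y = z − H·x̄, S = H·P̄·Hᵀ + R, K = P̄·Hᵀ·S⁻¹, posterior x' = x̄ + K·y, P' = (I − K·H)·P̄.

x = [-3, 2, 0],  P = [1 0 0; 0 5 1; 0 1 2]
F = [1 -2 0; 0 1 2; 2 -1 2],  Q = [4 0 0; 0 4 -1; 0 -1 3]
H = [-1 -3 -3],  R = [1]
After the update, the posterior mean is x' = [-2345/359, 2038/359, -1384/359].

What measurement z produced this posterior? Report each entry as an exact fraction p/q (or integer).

z = [1]

x̄ = F·x = [-7, 2, -8]
P̄ = F·P·Fᵀ + Q = [25 -14 8; -14 21 2; 8 2 16]
S = H·P̄·Hᵀ + R = [359]
K = P̄·Hᵀ·S⁻¹ = [-7/359; -55/359; -62/359]
x' − x̄ = [168/359, 1320/359, 1488/359] = K·y
y = (KᵀK)⁻¹·Kᵀ·(x' − x̄) = [-24]
z = y + H·x̄ = [-24] + [25] = [1]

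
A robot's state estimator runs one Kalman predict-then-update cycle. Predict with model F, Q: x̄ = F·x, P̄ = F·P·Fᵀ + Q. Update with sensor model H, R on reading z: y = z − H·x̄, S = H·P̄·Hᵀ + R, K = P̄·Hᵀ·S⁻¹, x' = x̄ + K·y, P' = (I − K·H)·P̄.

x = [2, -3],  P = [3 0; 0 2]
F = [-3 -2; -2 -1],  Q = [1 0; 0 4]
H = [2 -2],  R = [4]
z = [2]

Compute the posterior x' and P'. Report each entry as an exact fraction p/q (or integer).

x' = [0, -1]
P' = [200/11 186/11; 186/11 182/11]

x̄ = F·x = [0, -1]
P̄ = F·P·Fᵀ + Q = [36 22; 22 18]
y = z − H·x̄ = [0]
S = H·P̄·Hᵀ + R = [44]
K = P̄·Hᵀ·S⁻¹ = [7/11; 2/11]
x' = x̄ + K·y = [0, -1]
P' = (I − K·H)·P̄ = [200/11 186/11; 186/11 182/11]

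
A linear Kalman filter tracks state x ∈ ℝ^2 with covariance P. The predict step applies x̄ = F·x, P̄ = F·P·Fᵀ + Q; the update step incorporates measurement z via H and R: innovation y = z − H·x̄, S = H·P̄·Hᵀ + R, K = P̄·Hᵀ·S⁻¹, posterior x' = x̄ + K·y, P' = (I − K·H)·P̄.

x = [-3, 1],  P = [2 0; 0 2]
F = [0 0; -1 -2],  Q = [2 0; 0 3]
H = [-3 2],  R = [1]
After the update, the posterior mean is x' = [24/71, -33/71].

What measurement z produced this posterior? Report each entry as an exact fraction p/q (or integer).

z = [-2]

x̄ = F·x = [0, 1]
P̄ = F·P·Fᵀ + Q = [2 0; 0 13]
S = H·P̄·Hᵀ + R = [71]
K = P̄·Hᵀ·S⁻¹ = [-6/71; 26/71]
x' − x̄ = [24/71, -104/71] = K·y
y = (KᵀK)⁻¹·Kᵀ·(x' − x̄) = [-4]
z = y + H·x̄ = [-4] + [2] = [-2]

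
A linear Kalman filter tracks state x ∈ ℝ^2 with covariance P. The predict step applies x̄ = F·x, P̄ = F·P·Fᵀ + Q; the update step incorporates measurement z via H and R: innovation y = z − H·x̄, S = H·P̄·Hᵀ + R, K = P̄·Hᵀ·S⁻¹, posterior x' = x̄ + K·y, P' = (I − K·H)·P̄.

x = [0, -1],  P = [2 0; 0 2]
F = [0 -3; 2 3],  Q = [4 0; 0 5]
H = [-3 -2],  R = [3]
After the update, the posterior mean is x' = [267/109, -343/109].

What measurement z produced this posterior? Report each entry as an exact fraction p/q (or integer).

z = [-1]

x̄ = F·x = [3, -3]
P̄ = F·P·Fᵀ + Q = [22 -18; -18 31]
S = H·P̄·Hᵀ + R = [109]
K = P̄·Hᵀ·S⁻¹ = [-30/109; -8/109]
x' − x̄ = [-60/109, -16/109] = K·y
y = (KᵀK)⁻¹·Kᵀ·(x' − x̄) = [2]
z = y + H·x̄ = [2] + [-3] = [-1]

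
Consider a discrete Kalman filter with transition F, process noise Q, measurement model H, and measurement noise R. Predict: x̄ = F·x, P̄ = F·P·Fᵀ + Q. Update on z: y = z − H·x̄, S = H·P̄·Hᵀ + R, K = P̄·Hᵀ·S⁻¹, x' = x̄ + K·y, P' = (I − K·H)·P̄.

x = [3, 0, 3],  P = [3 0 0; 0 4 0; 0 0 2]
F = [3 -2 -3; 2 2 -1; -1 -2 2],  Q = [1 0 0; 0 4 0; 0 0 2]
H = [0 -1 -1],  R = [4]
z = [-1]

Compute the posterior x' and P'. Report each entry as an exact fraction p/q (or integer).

x' = [-1, 1/3, 2]
P' = [307/5 32/5 -28/5; 32/5 446/15 -138/5; -28/5 -138/5 142/5]

x̄ = F·x = [0, 3, 3]
P̄ = F·P·Fᵀ + Q = [62 8 -5; 8 34 -26; -5 -26 29]
y = z − H·x̄ = [5]
S = H·P̄·Hᵀ + R = [15]
K = P̄·Hᵀ·S⁻¹ = [-1/5; -8/15; -1/5]
x' = x̄ + K·y = [-1, 1/3, 2]
P' = (I − K·H)·P̄ = [307/5 32/5 -28/5; 32/5 446/15 -138/5; -28/5 -138/5 142/5]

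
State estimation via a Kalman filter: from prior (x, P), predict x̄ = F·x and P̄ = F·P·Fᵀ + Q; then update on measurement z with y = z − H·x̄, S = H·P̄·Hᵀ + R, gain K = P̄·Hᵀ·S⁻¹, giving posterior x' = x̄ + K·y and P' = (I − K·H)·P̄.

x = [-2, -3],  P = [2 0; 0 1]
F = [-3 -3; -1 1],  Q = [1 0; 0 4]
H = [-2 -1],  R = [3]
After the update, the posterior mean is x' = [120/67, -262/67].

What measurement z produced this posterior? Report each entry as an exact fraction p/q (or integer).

x̄ = F·x = [15, -1]
P̄ = F·P·Fᵀ + Q = [28 3; 3 7]
S = H·P̄·Hᵀ + R = [134]
K = P̄·Hᵀ·S⁻¹ = [-59/134; -13/134]
x' − x̄ = [-885/67, -195/67] = K·y
y = (KᵀK)⁻¹·Kᵀ·(x' − x̄) = [30]
z = y + H·x̄ = [30] + [-29] = [1]

z = [1]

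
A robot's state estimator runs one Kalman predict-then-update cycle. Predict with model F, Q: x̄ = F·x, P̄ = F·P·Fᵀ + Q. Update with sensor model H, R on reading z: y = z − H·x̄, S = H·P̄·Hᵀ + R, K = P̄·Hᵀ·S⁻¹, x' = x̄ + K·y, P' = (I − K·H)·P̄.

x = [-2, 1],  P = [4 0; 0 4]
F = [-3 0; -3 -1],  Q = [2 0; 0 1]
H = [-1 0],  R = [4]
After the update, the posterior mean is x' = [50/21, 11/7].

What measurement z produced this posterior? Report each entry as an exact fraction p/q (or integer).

z = [-2]

x̄ = F·x = [6, 5]
P̄ = F·P·Fᵀ + Q = [38 36; 36 41]
S = H·P̄·Hᵀ + R = [42]
K = P̄·Hᵀ·S⁻¹ = [-19/21; -6/7]
x' − x̄ = [-76/21, -24/7] = K·y
y = (KᵀK)⁻¹·Kᵀ·(x' − x̄) = [4]
z = y + H·x̄ = [4] + [-6] = [-2]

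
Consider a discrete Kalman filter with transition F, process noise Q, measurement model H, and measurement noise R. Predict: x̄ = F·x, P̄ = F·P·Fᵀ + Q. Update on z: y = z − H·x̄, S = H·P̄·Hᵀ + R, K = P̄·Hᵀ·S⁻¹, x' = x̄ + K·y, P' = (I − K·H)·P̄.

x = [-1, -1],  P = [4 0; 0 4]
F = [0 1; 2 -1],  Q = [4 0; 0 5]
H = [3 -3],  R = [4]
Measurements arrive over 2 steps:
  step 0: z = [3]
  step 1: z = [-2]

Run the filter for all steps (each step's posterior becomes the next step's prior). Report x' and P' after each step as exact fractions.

step 0: x' = [-265/373, -634/373], P' = [1688/373 1640/373; 1640/373 1756/373]
step 1: x' = [-43570/37609, -16540/37609], P' = [255776/37609 248880/37609; 248880/37609 258036/37609]

step 0: x̄ = F·x = [-1, -1]
step 0: P̄ = F·P·Fᵀ + Q = [8 -4; -4 25]
step 0: y = z − H·x̄ = [3]
step 0: S = H·P̄·Hᵀ + R = [373]
step 0: K = P̄·Hᵀ·S⁻¹ = [36/373; -87/373]
step 0: x' = x̄ + K·y = [-265/373, -634/373]
step 0: P' = (I − K·H)·P̄ = [1688/373 1640/373; 1640/373 1756/373]
step 1: x̄ = F·x = [-634/373, 104/373]
step 1: P̄ = F·P·Fᵀ + Q = [3248/373 1524/373; 1524/373 3813/373]
step 1: y = z − H·x̄ = [1468/373]
step 1: S = H·P̄·Hᵀ + R = [37609/373]
step 1: K = P̄·Hᵀ·S⁻¹ = [5172/37609; -6867/37609]
step 1: x' = x̄ + K·y = [-43570/37609, -16540/37609]
step 1: P' = (I − K·H)·P̄ = [255776/37609 248880/37609; 248880/37609 258036/37609]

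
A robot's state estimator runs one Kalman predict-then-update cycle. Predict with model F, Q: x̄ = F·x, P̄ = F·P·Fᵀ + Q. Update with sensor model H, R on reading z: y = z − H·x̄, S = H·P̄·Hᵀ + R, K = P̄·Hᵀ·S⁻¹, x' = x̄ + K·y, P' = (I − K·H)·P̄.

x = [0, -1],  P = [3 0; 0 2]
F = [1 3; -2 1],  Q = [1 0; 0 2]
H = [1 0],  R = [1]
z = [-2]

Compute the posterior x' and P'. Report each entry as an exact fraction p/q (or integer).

x̄ = F·x = [-3, -1]
P̄ = F·P·Fᵀ + Q = [22 0; 0 16]
y = z − H·x̄ = [1]
S = H·P̄·Hᵀ + R = [23]
K = P̄·Hᵀ·S⁻¹ = [22/23; 0]
x' = x̄ + K·y = [-47/23, -1]
P' = (I − K·H)·P̄ = [22/23 0; 0 16]

x' = [-47/23, -1]
P' = [22/23 0; 0 16]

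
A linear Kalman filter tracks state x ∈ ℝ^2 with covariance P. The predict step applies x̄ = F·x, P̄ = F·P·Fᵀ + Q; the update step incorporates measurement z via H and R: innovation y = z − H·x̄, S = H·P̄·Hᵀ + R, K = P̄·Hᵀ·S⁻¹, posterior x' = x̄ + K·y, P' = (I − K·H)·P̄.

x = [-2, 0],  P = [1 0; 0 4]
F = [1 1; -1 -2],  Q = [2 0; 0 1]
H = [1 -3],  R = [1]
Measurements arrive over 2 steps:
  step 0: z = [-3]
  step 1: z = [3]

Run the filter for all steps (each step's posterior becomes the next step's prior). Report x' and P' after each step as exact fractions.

step 0: x' = [-139/112, 19/32], P' = [103/56 9/16; 9/16 9/32]
step 1: x' = [2366/19423, -18350/19423], P' = [33179/19423 9752/19423; 9752/19423 4948/19423]

step 0: x̄ = F·x = [-2, 2]
step 0: P̄ = F·P·Fᵀ + Q = [7 -9; -9 18]
step 0: y = z − H·x̄ = [5]
step 0: S = H·P̄·Hᵀ + R = [224]
step 0: K = P̄·Hᵀ·S⁻¹ = [17/112; -9/32]
step 0: x' = x̄ + K·y = [-139/112, 19/32]
step 0: P' = (I − K·H)·P̄ = [103/56 9/16; 9/16 9/32]
step 1: x̄ = F·x = [-145/224, 3/56]
step 1: P̄ = F·P·Fᵀ + Q = [1175/224 -229/56; -229/56 87/14]
step 1: y = z − H·x̄ = [853/224]
step 1: S = H·P̄·Hᵀ + R = [19423/224]
step 1: K = P̄·Hᵀ·S⁻¹ = [3923/19423; -5092/19423]
step 1: x' = x̄ + K·y = [2366/19423, -18350/19423]
step 1: P' = (I − K·H)·P̄ = [33179/19423 9752/19423; 9752/19423 4948/19423]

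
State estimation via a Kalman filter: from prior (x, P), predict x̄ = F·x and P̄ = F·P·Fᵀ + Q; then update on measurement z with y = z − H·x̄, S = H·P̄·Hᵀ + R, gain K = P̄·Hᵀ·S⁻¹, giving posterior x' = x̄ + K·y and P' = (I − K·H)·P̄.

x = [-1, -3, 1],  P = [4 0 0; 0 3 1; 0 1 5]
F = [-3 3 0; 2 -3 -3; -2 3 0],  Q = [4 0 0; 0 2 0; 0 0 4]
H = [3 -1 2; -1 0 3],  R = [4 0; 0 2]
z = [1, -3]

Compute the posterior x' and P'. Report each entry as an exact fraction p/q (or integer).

x̄ = F·x = [-6, 4, -7]
P̄ = F·P·Fᵀ + Q = [67 -60 51; -60 108 -52; 51 -52 47]
y = z − H·x̄ = [37, 12]
S = H·P̄·Hᵀ + R = [2083 534; 534 186]
K = P̄·Hᵀ·S⁻¹ = [3599/17047 -7352/51141; -3608/17047 1560/17047; 1259/17047 4634/17047]
x' = x̄ + K·y = [1473/17047, -46588/17047, -17138/17047]
P' = (I − K·H)·P̄ = [139408/51141 152724/17047 13856/17047; 152724/17047 576500/17047 51948/17047; 13856/17047 51948/17047 7708/17047]

x' = [1473/17047, -46588/17047, -17138/17047]
P' = [139408/51141 152724/17047 13856/17047; 152724/17047 576500/17047 51948/17047; 13856/17047 51948/17047 7708/17047]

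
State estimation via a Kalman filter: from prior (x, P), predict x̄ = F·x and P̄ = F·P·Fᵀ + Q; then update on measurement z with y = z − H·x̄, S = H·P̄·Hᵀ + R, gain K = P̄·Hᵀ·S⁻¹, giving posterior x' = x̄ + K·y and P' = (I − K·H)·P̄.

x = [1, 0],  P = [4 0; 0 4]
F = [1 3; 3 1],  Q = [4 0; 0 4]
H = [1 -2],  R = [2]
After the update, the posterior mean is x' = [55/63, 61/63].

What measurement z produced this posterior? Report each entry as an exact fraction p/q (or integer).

x̄ = F·x = [1, 3]
P̄ = F·P·Fᵀ + Q = [44 24; 24 44]
S = H·P̄·Hᵀ + R = [126]
K = P̄·Hᵀ·S⁻¹ = [-2/63; -32/63]
x' − x̄ = [-8/63, -128/63] = K·y
y = (KᵀK)⁻¹·Kᵀ·(x' − x̄) = [4]
z = y + H·x̄ = [4] + [-5] = [-1]

z = [-1]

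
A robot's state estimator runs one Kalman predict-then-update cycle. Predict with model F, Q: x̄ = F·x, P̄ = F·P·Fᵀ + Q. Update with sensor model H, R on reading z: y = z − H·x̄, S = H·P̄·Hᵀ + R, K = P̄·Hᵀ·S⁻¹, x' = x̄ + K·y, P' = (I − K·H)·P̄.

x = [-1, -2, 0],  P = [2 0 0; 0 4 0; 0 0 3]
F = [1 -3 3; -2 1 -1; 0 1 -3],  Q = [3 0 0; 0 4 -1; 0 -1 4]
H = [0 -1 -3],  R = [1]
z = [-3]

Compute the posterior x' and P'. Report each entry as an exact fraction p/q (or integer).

x̄ = F·x = [5, 0, -2]
P̄ = F·P·Fᵀ + Q = [68 -25 -39; -25 19 12; -39 12 35]
y = z − H·x̄ = [-9]
S = H·P̄·Hᵀ + R = [407]
K = P̄·Hᵀ·S⁻¹ = [142/407; -5/37; -117/407]
x' = x̄ + K·y = [757/407, 45/37, 239/407]
P' = (I − K·H)·P̄ = [7512/407 -215/37 741/407; -215/37 428/37 -141/37; 741/407 -141/37 556/407]

x' = [757/407, 45/37, 239/407]
P' = [7512/407 -215/37 741/407; -215/37 428/37 -141/37; 741/407 -141/37 556/407]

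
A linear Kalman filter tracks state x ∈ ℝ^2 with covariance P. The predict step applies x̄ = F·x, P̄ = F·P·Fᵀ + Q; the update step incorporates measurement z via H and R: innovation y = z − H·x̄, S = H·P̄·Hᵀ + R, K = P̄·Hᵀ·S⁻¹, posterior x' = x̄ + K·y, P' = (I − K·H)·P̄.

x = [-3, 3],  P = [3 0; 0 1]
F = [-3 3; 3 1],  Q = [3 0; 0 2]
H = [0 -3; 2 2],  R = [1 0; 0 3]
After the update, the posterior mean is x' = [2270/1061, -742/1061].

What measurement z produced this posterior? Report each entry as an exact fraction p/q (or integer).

x̄ = F·x = [18, -6]
P̄ = F·P·Fᵀ + Q = [39 -24; -24 30]
S = H·P̄·Hᵀ + R = [271 -36; -36 87]
K = P̄·Hᵀ·S⁻¹ = [2448/7427 3574/7427; -2466/7427 4/7427]
x' − x̄ = [-16828/1061, 5624/1061] = K·y
y = (KᵀK)⁻¹·Kᵀ·(x' − x̄) = [-16, -22]
z = y + H·x̄ = [-16, -22] + [18, 24] = [2, 2]

z = [2, 2]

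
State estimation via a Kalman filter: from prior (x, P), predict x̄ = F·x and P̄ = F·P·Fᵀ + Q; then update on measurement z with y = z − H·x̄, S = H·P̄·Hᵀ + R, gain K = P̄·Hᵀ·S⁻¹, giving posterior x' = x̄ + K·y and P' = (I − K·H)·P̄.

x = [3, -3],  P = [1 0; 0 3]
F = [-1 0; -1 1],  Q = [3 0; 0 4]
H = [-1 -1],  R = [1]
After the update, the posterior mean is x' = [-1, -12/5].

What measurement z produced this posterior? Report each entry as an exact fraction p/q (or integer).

z = [3]

x̄ = F·x = [-3, -6]
P̄ = F·P·Fᵀ + Q = [4 1; 1 8]
S = H·P̄·Hᵀ + R = [15]
K = P̄·Hᵀ·S⁻¹ = [-1/3; -3/5]
x' − x̄ = [2, 18/5] = K·y
y = (KᵀK)⁻¹·Kᵀ·(x' − x̄) = [-6]
z = y + H·x̄ = [-6] + [9] = [3]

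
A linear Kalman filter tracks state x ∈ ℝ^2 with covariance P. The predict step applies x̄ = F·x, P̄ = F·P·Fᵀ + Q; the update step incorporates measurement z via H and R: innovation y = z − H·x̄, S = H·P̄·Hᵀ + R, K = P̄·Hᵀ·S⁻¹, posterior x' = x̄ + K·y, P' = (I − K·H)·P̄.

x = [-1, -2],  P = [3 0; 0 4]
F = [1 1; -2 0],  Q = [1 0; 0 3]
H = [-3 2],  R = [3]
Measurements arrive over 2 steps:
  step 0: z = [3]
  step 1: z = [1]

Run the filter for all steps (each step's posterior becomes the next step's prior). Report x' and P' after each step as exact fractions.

step 0: x' = [-29/23, -22/69], P' = [40/23 54/23; 54/23 89/23]
step 1: x' = [4009/16743, 5098/5581], P' = [4988/5581 5748/5581; 5748/5581 10155/5581]

step 0: x̄ = F·x = [-3, 2]
step 0: P̄ = F·P·Fᵀ + Q = [8 -6; -6 15]
step 0: y = z − H·x̄ = [-10]
step 0: S = H·P̄·Hᵀ + R = [207]
step 0: K = P̄·Hᵀ·S⁻¹ = [-4/23; 16/69]
step 0: x' = x̄ + K·y = [-29/23, -22/69]
step 0: P' = (I − K·H)·P̄ = [40/23 54/23; 54/23 89/23]
step 1: x̄ = F·x = [-109/69, 58/23]
step 1: P̄ = F·P·Fᵀ + Q = [260/23 -188/23; -188/23 229/23]
step 1: y = z − H·x̄ = [-202/23]
step 1: S = H·P̄·Hᵀ + R = [5581/23]
step 1: K = P̄·Hᵀ·S⁻¹ = [-1156/5581; 1022/5581]
step 1: x' = x̄ + K·y = [4009/16743, 5098/5581]
step 1: P' = (I − K·H)·P̄ = [4988/5581 5748/5581; 5748/5581 10155/5581]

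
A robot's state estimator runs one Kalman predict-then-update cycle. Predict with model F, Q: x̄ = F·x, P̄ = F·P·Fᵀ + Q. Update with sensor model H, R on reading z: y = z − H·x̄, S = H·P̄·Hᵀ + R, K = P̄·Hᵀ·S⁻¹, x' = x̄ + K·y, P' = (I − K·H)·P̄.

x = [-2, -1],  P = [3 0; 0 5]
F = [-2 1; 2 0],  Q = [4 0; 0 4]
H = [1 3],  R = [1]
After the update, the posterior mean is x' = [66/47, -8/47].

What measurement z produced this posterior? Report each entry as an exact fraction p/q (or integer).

z = [1]

x̄ = F·x = [3, -4]
P̄ = F·P·Fᵀ + Q = [21 -12; -12 16]
S = H·P̄·Hᵀ + R = [94]
K = P̄·Hᵀ·S⁻¹ = [-15/94; 18/47]
x' − x̄ = [-75/47, 180/47] = K·y
y = (KᵀK)⁻¹·Kᵀ·(x' − x̄) = [10]
z = y + H·x̄ = [10] + [-9] = [1]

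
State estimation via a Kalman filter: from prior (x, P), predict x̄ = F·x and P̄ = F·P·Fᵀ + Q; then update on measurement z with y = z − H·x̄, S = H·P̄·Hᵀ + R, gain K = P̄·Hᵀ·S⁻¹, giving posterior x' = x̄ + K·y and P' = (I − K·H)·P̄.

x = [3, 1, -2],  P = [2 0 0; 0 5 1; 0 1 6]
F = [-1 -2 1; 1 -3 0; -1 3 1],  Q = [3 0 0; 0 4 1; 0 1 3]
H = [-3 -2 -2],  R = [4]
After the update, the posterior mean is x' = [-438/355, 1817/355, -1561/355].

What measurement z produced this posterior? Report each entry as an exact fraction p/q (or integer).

z = [2]

x̄ = F·x = [-7, 0, -2]
P̄ = F·P·Fᵀ + Q = [27 25 -21; 25 51 -49; -21 -49 62]
S = H·P̄·Hᵀ + R = [355]
K = P̄·Hᵀ·S⁻¹ = [-89/355; -79/355; 37/355]
x' − x̄ = [2047/355, 1817/355, -851/355] = K·y
y = (KᵀK)⁻¹·Kᵀ·(x' − x̄) = [-23]
z = y + H·x̄ = [-23] + [25] = [2]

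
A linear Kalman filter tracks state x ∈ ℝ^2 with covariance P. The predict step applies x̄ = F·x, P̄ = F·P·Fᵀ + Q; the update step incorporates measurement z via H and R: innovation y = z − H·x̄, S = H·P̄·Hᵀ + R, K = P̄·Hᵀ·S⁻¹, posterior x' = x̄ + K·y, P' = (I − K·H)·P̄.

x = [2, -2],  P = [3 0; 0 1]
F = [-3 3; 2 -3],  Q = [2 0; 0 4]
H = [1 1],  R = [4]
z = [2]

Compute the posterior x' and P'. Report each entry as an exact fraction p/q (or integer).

x' = [-112/13, 122/13]
P' = [373/13 -329/13; -329/13 321/13]

x̄ = F·x = [-12, 10]
P̄ = F·P·Fᵀ + Q = [38 -27; -27 25]
y = z − H·x̄ = [4]
S = H·P̄·Hᵀ + R = [13]
K = P̄·Hᵀ·S⁻¹ = [11/13; -2/13]
x' = x̄ + K·y = [-112/13, 122/13]
P' = (I − K·H)·P̄ = [373/13 -329/13; -329/13 321/13]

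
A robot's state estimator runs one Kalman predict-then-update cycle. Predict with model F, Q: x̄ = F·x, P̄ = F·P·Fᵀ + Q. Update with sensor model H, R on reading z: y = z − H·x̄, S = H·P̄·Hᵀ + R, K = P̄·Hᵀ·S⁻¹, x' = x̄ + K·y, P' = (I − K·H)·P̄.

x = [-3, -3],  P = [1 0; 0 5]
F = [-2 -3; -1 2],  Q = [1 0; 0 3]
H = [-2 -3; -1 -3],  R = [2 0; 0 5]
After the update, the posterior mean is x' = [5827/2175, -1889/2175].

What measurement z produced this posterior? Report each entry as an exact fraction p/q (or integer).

z = [-2, -1]

x̄ = F·x = [15, -3]
P̄ = F·P·Fᵀ + Q = [50 -28; -28 24]
S = H·P̄·Hᵀ + R = [82 64; 64 103]
K = P̄·Hᵀ·S⁻¹ = [-1912/2175 1906/2175; 584/2175 -1292/2175]
x' − x̄ = [-26798/2175, 4636/2175] = K·y
y = (KᵀK)⁻¹·Kᵀ·(x' − x̄) = [19, 5]
z = y + H·x̄ = [19, 5] + [-21, -6] = [-2, -1]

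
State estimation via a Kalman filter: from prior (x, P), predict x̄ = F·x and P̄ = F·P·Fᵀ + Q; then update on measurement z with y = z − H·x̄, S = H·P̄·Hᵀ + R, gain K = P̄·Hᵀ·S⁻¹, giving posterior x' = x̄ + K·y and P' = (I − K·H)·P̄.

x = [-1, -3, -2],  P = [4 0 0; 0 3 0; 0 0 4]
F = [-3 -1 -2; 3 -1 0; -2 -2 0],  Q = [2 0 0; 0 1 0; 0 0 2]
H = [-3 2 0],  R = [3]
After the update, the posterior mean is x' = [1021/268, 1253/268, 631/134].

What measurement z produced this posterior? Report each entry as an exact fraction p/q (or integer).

x̄ = F·x = [10, 0, 8]
P̄ = F·P·Fᵀ + Q = [57 -33 30; -33 40 -18; 30 -18 30]
S = H·P̄·Hᵀ + R = [1072]
K = P̄·Hᵀ·S⁻¹ = [-237/1072; 179/1072; -63/536]
x' − x̄ = [-1659/268, 1253/268, -441/134] = K·y
y = (KᵀK)⁻¹·Kᵀ·(x' − x̄) = [28]
z = y + H·x̄ = [28] + [-30] = [-2]

z = [-2]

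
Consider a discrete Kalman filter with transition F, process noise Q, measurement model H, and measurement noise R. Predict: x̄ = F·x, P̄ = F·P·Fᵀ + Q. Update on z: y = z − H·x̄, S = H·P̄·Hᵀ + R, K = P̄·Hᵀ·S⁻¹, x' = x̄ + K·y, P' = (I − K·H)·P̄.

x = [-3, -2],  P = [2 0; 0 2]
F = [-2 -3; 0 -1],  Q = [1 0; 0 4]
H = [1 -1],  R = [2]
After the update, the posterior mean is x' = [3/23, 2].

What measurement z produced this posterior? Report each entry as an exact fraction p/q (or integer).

x̄ = F·x = [12, 2]
P̄ = F·P·Fᵀ + Q = [27 6; 6 6]
S = H·P̄·Hᵀ + R = [23]
K = P̄·Hᵀ·S⁻¹ = [21/23; 0]
x' − x̄ = [-273/23, 0] = K·y
y = (KᵀK)⁻¹·Kᵀ·(x' − x̄) = [-13]
z = y + H·x̄ = [-13] + [10] = [-3]

z = [-3]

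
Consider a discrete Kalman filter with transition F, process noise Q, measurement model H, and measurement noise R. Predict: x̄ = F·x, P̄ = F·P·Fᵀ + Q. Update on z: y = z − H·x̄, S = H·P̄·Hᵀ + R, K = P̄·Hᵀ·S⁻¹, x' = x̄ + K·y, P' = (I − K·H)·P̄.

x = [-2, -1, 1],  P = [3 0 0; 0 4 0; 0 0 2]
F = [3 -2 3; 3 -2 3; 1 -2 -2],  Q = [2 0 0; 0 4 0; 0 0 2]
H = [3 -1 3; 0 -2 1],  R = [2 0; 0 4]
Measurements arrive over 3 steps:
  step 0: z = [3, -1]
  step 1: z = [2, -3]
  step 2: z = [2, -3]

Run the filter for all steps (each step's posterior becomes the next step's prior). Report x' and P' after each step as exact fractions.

step 0: x̄ = F·x = [-1, -1, -2]
step 0: P̄ = F·P·Fᵀ + Q = [63 61 13; 61 65 13; 13 13 29]
step 0: y = z − H·x̄ = [11, -1]
step 0: S = H·P̄·Hᵀ + R = [685 -201; -201 241]
step 0: K = P̄·Hᵀ·S⁻¹ = [9169/62342 -20549/62342; 3580/31171 -12147/31171; 6959/31171 6192/31171]
step 0: x' = x̄ + K·y = [4219/4453, 2908/4453, 1145/4453]
step 0: P' = (I − K·H)·P̄ = [78241/31171 -20452/31171 -82002/31171; -20452/31171 42856/31171 37124/31171; -82002/31171 37124/31171 99016/31171]
step 1: x̄ = F·x = [10276/4453, 10276/4453, -3887/4453]
step 1: P̄ = F·P·Fᵀ + Q = [152979/31171 90637/31171 147425/31171; 90637/31171 215321/31171 147425/31171; 147425/31171 147425/31171 1414879/31171]
step 1: y = z − H·x̄ = [15/4453, 11080/4453]
step 1: S = H·P̄·Hᵀ + R = [15613663/31171 3541757/31171; 3541757/31171 1811147/31171]
step 1: K = P̄·Hᵀ·S⁻¹ = [25471679/252391586 -54527711/252391586; 15291486/126195793 -49636789/126195793; 34124729/126195793 11308552/126195793]
step 1: x' = x̄ + K·y = [446842797/252391586, 167761446/126195793, -81902632/126195793]
step 1: P' = (I − K·H)·P̄ = [258544765/126195793 -84599270/126195793 -278253962/126195793; -84599270/126195793 176004450/126195793 153461744/126195793; -278253962/126195793 153461744/126195793 352157696/126195793]
step 2: x̄ = F·x = [178066815/252391586, 178066815/252391586, 103407541/252391586]
step 2: P̄ = F·P·Fᵀ + Q = [617810531/126195793 365418945/126195793 571338477/126195793; 365418945/126195793 870202117/126195793 571338477/126195793; 571338477/126195793 571338477/126195793 5302691815/126195793]
step 2: y = z − H·x̄ = [-161573081/252391586, -504448669/252391586]
step 2: S = H·P̄·Hᵀ + R = [59070662871/126195793 13170612101/126195793; 13170612101/126195793 7002929547/126195793]
step 2: K = P̄·Hᵀ·S⁻¹ = [97167589191/951706319026 -204422051607/951706319026; 57417694930/475853159513 -187425821293/475853159513; 128006001961/475853159513 41930854056/475853159513]
step 2: x' = x̄ + K·y = [1017815538957/951706319026, 673569239887/475853159513, 29210630898/475853159513]
step 2: P' = (I − K·H)·P̄ = [967685349541/475853159513 -315871229958/475853159513 -1040586563130/475853159513; -315871229958/475853159513 662311787050/475853159513 574920288928/475853159513; -1040586563130/475853159513 574920288928/475853159513 1317563994080/475853159513]

step 0: x' = [4219/4453, 2908/4453, 1145/4453], P' = [78241/31171 -20452/31171 -82002/31171; -20452/31171 42856/31171 37124/31171; -82002/31171 37124/31171 99016/31171]
step 1: x' = [446842797/252391586, 167761446/126195793, -81902632/126195793], P' = [258544765/126195793 -84599270/126195793 -278253962/126195793; -84599270/126195793 176004450/126195793 153461744/126195793; -278253962/126195793 153461744/126195793 352157696/126195793]
step 2: x' = [1017815538957/951706319026, 673569239887/475853159513, 29210630898/475853159513], P' = [967685349541/475853159513 -315871229958/475853159513 -1040586563130/475853159513; -315871229958/475853159513 662311787050/475853159513 574920288928/475853159513; -1040586563130/475853159513 574920288928/475853159513 1317563994080/475853159513]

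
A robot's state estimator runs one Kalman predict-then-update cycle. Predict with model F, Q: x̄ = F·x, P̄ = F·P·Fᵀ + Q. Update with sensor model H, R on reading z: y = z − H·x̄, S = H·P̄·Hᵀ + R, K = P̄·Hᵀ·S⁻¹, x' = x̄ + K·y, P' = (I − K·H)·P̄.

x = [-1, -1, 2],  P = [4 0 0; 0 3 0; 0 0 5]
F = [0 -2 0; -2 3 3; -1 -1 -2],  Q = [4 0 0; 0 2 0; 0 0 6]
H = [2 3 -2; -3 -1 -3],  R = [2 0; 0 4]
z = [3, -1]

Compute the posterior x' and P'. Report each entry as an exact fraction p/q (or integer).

x̄ = F·x = [2, 5, -2]
P̄ = F·P·Fᵀ + Q = [16 -18 6; -18 90 -31; 6 -31 33]
y = z − H·x̄ = [-20, 4]
S = H·P̄·Hᵀ + R = [1116 247; 247 349]
K = P̄·Hᵀ·S⁻¹ = [-2/65695 -9034/65695; 3569/13139 -380/13139; -30061/328475 -59667/328475]
x' = x̄ + K·y = [95294/65695, -7205/13139, -294398/328475]
P' = (I − K·H)·P̄ = [123484/13139 -133396/13139 -383048/65695; -133396/13139 147746/13139 84654/13139; -383048/65695 84654/13139 1289346/328475]

x' = [95294/65695, -7205/13139, -294398/328475]
P' = [123484/13139 -133396/13139 -383048/65695; -133396/13139 147746/13139 84654/13139; -383048/65695 84654/13139 1289346/328475]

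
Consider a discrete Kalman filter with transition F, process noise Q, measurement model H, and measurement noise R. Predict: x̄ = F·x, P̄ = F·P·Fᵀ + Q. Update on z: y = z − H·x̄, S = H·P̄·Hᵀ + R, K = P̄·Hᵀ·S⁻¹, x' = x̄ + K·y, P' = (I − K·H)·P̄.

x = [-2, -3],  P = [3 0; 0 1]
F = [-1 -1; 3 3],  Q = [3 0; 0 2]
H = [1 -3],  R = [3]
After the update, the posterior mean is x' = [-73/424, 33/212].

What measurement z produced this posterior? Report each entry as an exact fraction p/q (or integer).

z = [-1]

x̄ = F·x = [5, -15]
P̄ = F·P·Fᵀ + Q = [7 -12; -12 38]
S = H·P̄·Hᵀ + R = [424]
K = P̄·Hᵀ·S⁻¹ = [43/424; -63/212]
x' − x̄ = [-2193/424, 3213/212] = K·y
y = (KᵀK)⁻¹·Kᵀ·(x' − x̄) = [-51]
z = y + H·x̄ = [-51] + [50] = [-1]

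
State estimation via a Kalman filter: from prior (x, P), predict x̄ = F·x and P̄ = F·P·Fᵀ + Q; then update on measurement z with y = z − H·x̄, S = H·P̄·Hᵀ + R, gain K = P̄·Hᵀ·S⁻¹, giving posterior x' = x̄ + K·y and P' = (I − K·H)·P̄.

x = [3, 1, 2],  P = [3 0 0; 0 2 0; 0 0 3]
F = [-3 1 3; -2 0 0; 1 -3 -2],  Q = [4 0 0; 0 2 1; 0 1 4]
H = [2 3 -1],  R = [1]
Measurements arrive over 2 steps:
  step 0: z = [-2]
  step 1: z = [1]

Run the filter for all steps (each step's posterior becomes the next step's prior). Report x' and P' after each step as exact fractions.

step 0: x̄ = F·x = [-2, -6, -4]
step 0: P̄ = F·P·Fᵀ + Q = [60 18 -33; 18 14 -5; -33 -5 37]
step 0: y = z − H·x̄ = [16]
step 0: S = H·P̄·Hᵀ + R = [782]
step 0: K = P̄·Hᵀ·S⁻¹ = [9/34; 83/782; -59/391]
step 0: x' = x̄ + K·y = [38/17, -1682/391, -2508/391]
step 0: P' = (I − K·H)·P̄ = [177/34 -135/34 -30/17; -135/34 4059/782 2942/391; -30/17 2942/391 7505/391]
step 1: x̄ = F·x = [-11828/391, -76/17, 10936/391]
step 1: P̄ = F·P·Fᵀ + Q = [128845/391 846/17 -111322/391; 846/17 388/17 -685/17; -111322/391 -685/17 99264/391]
step 1: y = z − H·x̄ = [1749/17]
step 1: S = H·P̄·Hᵀ + R = [63855/17]
step 1: K = P̄·Hᵀ·S⁻¹ = [6194/21285; 3541/63855; -16051/63855]
step 1: x' = x̄ + K·y = [-4622/14835, 2389/1935, 93823/44505]
step 1: P' = (I − K·H)·P̄ = [1867391/163185 -230932/21285 -4872424/489555; -230932/21285 719827/63855 770348/63855; -4872424/489555 770348/63855 24288641/1468665]

step 0: x' = [38/17, -1682/391, -2508/391], P' = [177/34 -135/34 -30/17; -135/34 4059/782 2942/391; -30/17 2942/391 7505/391]
step 1: x' = [-4622/14835, 2389/1935, 93823/44505], P' = [1867391/163185 -230932/21285 -4872424/489555; -230932/21285 719827/63855 770348/63855; -4872424/489555 770348/63855 24288641/1468665]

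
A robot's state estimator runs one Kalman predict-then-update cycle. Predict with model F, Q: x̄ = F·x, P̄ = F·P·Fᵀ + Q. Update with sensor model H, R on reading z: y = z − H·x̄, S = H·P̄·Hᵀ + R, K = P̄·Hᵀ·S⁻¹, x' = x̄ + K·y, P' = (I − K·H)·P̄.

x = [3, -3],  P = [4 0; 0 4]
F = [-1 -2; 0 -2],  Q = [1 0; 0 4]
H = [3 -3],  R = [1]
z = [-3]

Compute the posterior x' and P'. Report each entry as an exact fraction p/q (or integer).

x̄ = F·x = [3, 6]
P̄ = F·P·Fᵀ + Q = [21 16; 16 20]
y = z − H·x̄ = [6]
S = H·P̄·Hᵀ + R = [82]
K = P̄·Hᵀ·S⁻¹ = [15/82; -6/41]
x' = x̄ + K·y = [168/41, 210/41]
P' = (I − K·H)·P̄ = [1497/82 746/41; 746/41 748/41]

x' = [168/41, 210/41]
P' = [1497/82 746/41; 746/41 748/41]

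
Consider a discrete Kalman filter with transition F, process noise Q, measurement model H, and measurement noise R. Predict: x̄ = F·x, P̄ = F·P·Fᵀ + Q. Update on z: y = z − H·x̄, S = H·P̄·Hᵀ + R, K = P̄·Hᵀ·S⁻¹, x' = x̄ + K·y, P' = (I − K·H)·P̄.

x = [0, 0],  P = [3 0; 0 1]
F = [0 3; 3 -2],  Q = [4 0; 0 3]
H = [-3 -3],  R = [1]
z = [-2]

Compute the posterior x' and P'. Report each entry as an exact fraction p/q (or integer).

x' = [21/158, 42/79]
P' = [3667/316 -915/79; -915/79 922/79]

x̄ = F·x = [0, 0]
P̄ = F·P·Fᵀ + Q = [13 -6; -6 34]
y = z − H·x̄ = [-2]
S = H·P̄·Hᵀ + R = [316]
K = P̄·Hᵀ·S⁻¹ = [-21/316; -21/79]
x' = x̄ + K·y = [21/158, 42/79]
P' = (I − K·H)·P̄ = [3667/316 -915/79; -915/79 922/79]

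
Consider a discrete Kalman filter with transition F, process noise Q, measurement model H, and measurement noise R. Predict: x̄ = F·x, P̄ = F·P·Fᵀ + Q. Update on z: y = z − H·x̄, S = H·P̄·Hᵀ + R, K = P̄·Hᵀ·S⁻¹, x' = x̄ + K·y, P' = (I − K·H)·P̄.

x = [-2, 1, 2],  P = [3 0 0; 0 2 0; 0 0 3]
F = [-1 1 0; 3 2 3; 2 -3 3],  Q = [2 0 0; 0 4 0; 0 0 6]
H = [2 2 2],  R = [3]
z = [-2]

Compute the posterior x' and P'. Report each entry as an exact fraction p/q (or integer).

x̄ = F·x = [3, 2, -1]
P̄ = F·P·Fᵀ + Q = [7 -5 -12; -5 66 33; -12 33 63]
y = z − H·x̄ = [-10]
S = H·P̄·Hᵀ + R = [675]
K = P̄·Hᵀ·S⁻¹ = [-4/135; 188/675; 56/225]
x' = x̄ + K·y = [89/27, -106/135, -157/45]
P' = (I − K·H)·P̄ = [173/27 77/135 -316/45; 77/135 9206/675 -3103/225; -316/45 -3103/225 1589/75]

x' = [89/27, -106/135, -157/45]
P' = [173/27 77/135 -316/45; 77/135 9206/675 -3103/225; -316/45 -3103/225 1589/75]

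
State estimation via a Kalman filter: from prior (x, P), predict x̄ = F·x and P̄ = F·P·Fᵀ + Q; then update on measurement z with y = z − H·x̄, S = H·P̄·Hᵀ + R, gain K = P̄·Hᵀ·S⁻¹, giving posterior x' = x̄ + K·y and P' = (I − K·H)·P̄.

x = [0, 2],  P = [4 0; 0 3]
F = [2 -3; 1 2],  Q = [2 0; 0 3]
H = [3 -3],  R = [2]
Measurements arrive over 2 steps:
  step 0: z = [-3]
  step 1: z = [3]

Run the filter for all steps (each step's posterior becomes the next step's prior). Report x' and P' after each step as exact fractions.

step 0: x̄ = F·x = [-6, 4]
step 0: P̄ = F·P·Fᵀ + Q = [45 -10; -10 19]
step 0: y = z − H·x̄ = [27]
step 0: S = H·P̄·Hᵀ + R = [758]
step 0: K = P̄·Hᵀ·S⁻¹ = [165/758; -87/758]
step 0: x' = x̄ + K·y = [-93/758, 683/758]
step 0: P' = (I − K·H)·P̄ = [6885/758 6775/758; 6775/758 6833/758]
step 1: x̄ = F·x = [-2235/758, 1273/758]
step 1: P̄ = F·P·Fᵀ + Q = [9253/758 -20453/758; -20453/758 63591/758]
step 1: y = z − H·x̄ = [6399/379]
step 1: S = H·P̄·Hᵀ + R = [512633/379]
step 1: K = P̄·Hᵀ·S⁻¹ = [44559/512633; -126066/512633]
step 1: x' = x̄ + K·y = [-1518387/1025266, -2535121/1025266]
step 1: P' = (I − K·H)·P̄ = [2037953/1025266 1978541/1025266; 1978541/1025266 2146629/1025266]

step 0: x' = [-93/758, 683/758], P' = [6885/758 6775/758; 6775/758 6833/758]
step 1: x' = [-1518387/1025266, -2535121/1025266], P' = [2037953/1025266 1978541/1025266; 1978541/1025266 2146629/1025266]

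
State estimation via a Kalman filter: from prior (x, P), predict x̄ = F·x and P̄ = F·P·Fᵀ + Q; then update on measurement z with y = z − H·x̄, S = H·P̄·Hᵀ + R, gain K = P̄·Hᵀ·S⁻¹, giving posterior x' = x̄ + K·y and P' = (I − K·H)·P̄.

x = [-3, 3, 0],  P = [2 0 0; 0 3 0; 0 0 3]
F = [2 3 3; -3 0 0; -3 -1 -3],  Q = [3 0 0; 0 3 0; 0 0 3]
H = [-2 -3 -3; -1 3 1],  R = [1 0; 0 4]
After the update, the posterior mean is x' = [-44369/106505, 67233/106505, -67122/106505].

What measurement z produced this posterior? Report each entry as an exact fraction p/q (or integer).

z = [1, 2]

x̄ = F·x = [3, 9, 6]
P̄ = F·P·Fᵀ + Q = [65 -12 -48; -12 21 18; -48 18 51]
S = H·P̄·Hᵀ + R = [513 -440; -440 585]
K = P̄·Hᵀ·S⁻¹ = [-7262/21301 -54437/106505; -2697/21301 6789/106505; 477/21301 29649/106505]
x' − x̄ = [-363884/106505, -891312/106505, -706152/106505] = K·y
y = (KᵀK)⁻¹·Kᵀ·(x' − x̄) = [52, -28]
z = y + H·x̄ = [52, -28] + [-51, 30] = [1, 2]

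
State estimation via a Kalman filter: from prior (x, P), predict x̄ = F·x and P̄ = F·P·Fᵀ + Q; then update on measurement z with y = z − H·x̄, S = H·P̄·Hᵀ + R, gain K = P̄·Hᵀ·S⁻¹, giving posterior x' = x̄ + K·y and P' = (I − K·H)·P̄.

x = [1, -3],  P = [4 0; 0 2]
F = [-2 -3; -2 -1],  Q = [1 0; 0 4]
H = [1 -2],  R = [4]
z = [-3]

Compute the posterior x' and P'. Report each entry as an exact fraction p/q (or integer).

x' = [115/13, 215/39]
P' = [428/13 220/13; 220/13 374/39]

x̄ = F·x = [7, 1]
P̄ = F·P·Fᵀ + Q = [35 22; 22 22]
y = z − H·x̄ = [-8]
S = H·P̄·Hᵀ + R = [39]
K = P̄·Hᵀ·S⁻¹ = [-3/13; -22/39]
x' = x̄ + K·y = [115/13, 215/39]
P' = (I − K·H)·P̄ = [428/13 220/13; 220/13 374/39]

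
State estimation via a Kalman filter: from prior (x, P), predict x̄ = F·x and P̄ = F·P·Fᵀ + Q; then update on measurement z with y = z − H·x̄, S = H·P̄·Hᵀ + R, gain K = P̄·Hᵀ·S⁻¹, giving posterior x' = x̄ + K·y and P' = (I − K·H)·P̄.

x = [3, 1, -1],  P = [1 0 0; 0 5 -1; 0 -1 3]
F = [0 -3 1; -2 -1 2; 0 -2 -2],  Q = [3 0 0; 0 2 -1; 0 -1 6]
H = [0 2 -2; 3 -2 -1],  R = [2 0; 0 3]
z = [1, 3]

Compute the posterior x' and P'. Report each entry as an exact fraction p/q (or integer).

x̄ = F·x = [-4, -9, 0]
P̄ = F·P·Fᵀ + Q = [57 28 20; 28 27 -1; 20 -1 30]
y = z − H·x̄ = [19, -3]
S = H·P̄·Hᵀ + R = [238 -2; -2 194]
K = P̄·Hᵀ·S⁻¹ = [1647/23084 11321/23084; 5463/23084 3745/23084; -2991/11542 1873/11542]
x' = x̄ + K·y = [-47503/11542, -57597/11542, -31224/5771]
P' = (I − K·H)·P̄ = [213941/23084 203169/23084 100761/11542; 203169/23084 201245/23084 97891/11542; 100761/11542 97891/11542 50441/5771]

x' = [-47503/11542, -57597/11542, -31224/5771]
P' = [213941/23084 203169/23084 100761/11542; 203169/23084 201245/23084 97891/11542; 100761/11542 97891/11542 50441/5771]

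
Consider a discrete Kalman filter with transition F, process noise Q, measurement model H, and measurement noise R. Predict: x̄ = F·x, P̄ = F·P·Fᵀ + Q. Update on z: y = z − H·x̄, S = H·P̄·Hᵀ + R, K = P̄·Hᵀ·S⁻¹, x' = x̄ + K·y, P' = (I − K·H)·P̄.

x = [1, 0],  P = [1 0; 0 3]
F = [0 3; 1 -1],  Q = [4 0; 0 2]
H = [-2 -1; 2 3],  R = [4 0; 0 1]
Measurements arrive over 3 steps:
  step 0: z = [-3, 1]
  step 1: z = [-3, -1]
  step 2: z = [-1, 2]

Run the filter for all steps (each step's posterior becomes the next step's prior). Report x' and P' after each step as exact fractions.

step 0: x̄ = F·x = [0, 1]
step 0: P̄ = F·P·Fᵀ + Q = [31 -9; -9 6]
step 0: y = z − H·x̄ = [-2, -2]
step 0: S = H·P̄·Hᵀ + R = [98 -70; -70 71]
step 0: K = P̄·Hᵀ·S⁻¹ = [-1313/2058 -20/147; 142/343 20/49]
step 0: x' = x̄ + K·y = [531/343, -221/343]
step 0: P' = (I − K·H)·P̄ = [4009/2058 -461/343; -461/343 354/343]
step 1: x̄ = F·x = [-663/343, 752/343]
step 1: P̄ = F·P·Fᵀ + Q = [4558/343 -2445/343; -2445/343 15781/2058]
step 1: y = z − H·x̄ = [-229/49, -1273/343]
step 1: S = H·P̄·Hᵀ + R = [1525/42 -1875/98; -1875/98 25813/686]
step 1: K = P̄·Hᵀ·S⁻¹ = [-1301658/2058425 -15112/82337; 854647/2058425 36524/82337]
step 1: x' = x̄ + K·y = [3506593/2058425, -2870087/2058425]
step 1: P' = (I − K·H)·P̄ = [3999424/2058425 -2792216/2058425; -2792216/2058425 2165844/2058425]
step 2: x̄ = F·x = [-8610261/2058425, 1275336/411685]
step 2: P̄ = F·P·Fᵀ + Q = [27726296/2058425 -2974836/411685; -2974836/411685 634662/82337]
step 2: y = z − H·x̄ = [-12902267/2058425, 2207332/2058425]
step 2: S = H·P̄·Hᵀ + R = [75508714/2058425 -39511394/2058425; -39511394/2058425 77272399/2058425]
step 2: K = P̄·Hᵀ·S⁻¹ = [-657706934/1038072609 -190812472/1038072609; 143962019/346024203 153549244/346024203]
step 2: x' = x̄ + K·y = [-141427241/346024203, 111409349/115341401]
step 2: P' = (I − K·H)·P̄ = [2020823920/1038072609 -470273368/346024203; -470273368/346024203 121566220/115341401]

step 0: x' = [531/343, -221/343], P' = [4009/2058 -461/343; -461/343 354/343]
step 1: x' = [3506593/2058425, -2870087/2058425], P' = [3999424/2058425 -2792216/2058425; -2792216/2058425 2165844/2058425]
step 2: x' = [-141427241/346024203, 111409349/115341401], P' = [2020823920/1038072609 -470273368/346024203; -470273368/346024203 121566220/115341401]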